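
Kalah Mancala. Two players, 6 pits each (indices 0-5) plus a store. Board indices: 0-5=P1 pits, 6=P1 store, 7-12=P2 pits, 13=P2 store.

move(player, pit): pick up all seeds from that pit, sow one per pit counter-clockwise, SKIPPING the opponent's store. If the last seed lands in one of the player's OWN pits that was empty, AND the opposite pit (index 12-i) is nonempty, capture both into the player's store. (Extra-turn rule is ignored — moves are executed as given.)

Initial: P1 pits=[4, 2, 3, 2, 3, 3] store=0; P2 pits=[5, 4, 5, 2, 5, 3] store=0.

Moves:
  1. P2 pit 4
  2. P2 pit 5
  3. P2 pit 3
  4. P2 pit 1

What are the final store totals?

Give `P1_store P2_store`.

Move 1: P2 pit4 -> P1=[5,3,4,2,3,3](0) P2=[5,4,5,2,0,4](1)
Move 2: P2 pit5 -> P1=[6,4,5,2,3,3](0) P2=[5,4,5,2,0,0](2)
Move 3: P2 pit3 -> P1=[0,4,5,2,3,3](0) P2=[5,4,5,0,1,0](9)
Move 4: P2 pit1 -> P1=[0,4,5,2,3,3](0) P2=[5,0,6,1,2,1](9)

Answer: 0 9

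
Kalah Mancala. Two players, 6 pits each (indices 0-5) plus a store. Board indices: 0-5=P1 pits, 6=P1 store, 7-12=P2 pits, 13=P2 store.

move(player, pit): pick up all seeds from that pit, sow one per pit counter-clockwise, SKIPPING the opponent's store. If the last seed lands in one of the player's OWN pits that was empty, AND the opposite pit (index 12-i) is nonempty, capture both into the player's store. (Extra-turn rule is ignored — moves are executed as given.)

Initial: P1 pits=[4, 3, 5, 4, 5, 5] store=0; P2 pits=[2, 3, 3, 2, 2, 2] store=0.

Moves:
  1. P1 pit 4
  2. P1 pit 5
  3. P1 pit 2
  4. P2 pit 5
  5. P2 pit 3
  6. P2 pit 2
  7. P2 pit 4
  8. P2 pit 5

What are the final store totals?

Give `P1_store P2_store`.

Move 1: P1 pit4 -> P1=[4,3,5,4,0,6](1) P2=[3,4,4,2,2,2](0)
Move 2: P1 pit5 -> P1=[4,3,5,4,0,0](2) P2=[4,5,5,3,3,2](0)
Move 3: P1 pit2 -> P1=[4,3,0,5,1,1](3) P2=[5,5,5,3,3,2](0)
Move 4: P2 pit5 -> P1=[5,3,0,5,1,1](3) P2=[5,5,5,3,3,0](1)
Move 5: P2 pit3 -> P1=[5,3,0,5,1,1](3) P2=[5,5,5,0,4,1](2)
Move 6: P2 pit2 -> P1=[6,3,0,5,1,1](3) P2=[5,5,0,1,5,2](3)
Move 7: P2 pit4 -> P1=[7,4,1,5,1,1](3) P2=[5,5,0,1,0,3](4)
Move 8: P2 pit5 -> P1=[8,5,1,5,1,1](3) P2=[5,5,0,1,0,0](5)

Answer: 3 5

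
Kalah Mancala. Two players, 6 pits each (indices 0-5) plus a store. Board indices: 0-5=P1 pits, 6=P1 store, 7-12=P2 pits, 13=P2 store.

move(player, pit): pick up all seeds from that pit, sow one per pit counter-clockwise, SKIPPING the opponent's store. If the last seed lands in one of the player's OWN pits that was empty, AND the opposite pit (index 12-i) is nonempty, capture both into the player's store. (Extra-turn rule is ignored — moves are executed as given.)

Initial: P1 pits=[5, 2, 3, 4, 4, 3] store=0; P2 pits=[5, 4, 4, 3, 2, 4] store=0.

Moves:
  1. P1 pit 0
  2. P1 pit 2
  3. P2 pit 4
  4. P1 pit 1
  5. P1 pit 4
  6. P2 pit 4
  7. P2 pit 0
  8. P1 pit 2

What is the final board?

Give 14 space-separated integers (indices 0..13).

Move 1: P1 pit0 -> P1=[0,3,4,5,5,4](0) P2=[5,4,4,3,2,4](0)
Move 2: P1 pit2 -> P1=[0,3,0,6,6,5](1) P2=[5,4,4,3,2,4](0)
Move 3: P2 pit4 -> P1=[0,3,0,6,6,5](1) P2=[5,4,4,3,0,5](1)
Move 4: P1 pit1 -> P1=[0,0,1,7,7,5](1) P2=[5,4,4,3,0,5](1)
Move 5: P1 pit4 -> P1=[0,0,1,7,0,6](2) P2=[6,5,5,4,1,5](1)
Move 6: P2 pit4 -> P1=[0,0,1,7,0,6](2) P2=[6,5,5,4,0,6](1)
Move 7: P2 pit0 -> P1=[0,0,1,7,0,6](2) P2=[0,6,6,5,1,7](2)
Move 8: P1 pit2 -> P1=[0,0,0,8,0,6](2) P2=[0,6,6,5,1,7](2)

Answer: 0 0 0 8 0 6 2 0 6 6 5 1 7 2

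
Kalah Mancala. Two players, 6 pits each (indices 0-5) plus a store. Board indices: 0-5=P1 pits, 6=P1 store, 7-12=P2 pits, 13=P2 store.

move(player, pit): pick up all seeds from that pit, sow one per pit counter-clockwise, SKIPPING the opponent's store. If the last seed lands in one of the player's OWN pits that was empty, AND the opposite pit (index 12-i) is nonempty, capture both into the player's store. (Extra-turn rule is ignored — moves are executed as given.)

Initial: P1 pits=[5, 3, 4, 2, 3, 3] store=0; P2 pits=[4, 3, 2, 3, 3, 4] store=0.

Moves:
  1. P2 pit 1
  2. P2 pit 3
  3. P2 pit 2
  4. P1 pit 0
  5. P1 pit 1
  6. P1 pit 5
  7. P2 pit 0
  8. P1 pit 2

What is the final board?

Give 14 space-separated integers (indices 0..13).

Move 1: P2 pit1 -> P1=[5,3,4,2,3,3](0) P2=[4,0,3,4,4,4](0)
Move 2: P2 pit3 -> P1=[6,3,4,2,3,3](0) P2=[4,0,3,0,5,5](1)
Move 3: P2 pit2 -> P1=[6,3,4,2,3,3](0) P2=[4,0,0,1,6,6](1)
Move 4: P1 pit0 -> P1=[0,4,5,3,4,4](1) P2=[4,0,0,1,6,6](1)
Move 5: P1 pit1 -> P1=[0,0,6,4,5,5](1) P2=[4,0,0,1,6,6](1)
Move 6: P1 pit5 -> P1=[0,0,6,4,5,0](2) P2=[5,1,1,2,6,6](1)
Move 7: P2 pit0 -> P1=[0,0,6,4,5,0](2) P2=[0,2,2,3,7,7](1)
Move 8: P1 pit2 -> P1=[0,0,0,5,6,1](3) P2=[1,3,2,3,7,7](1)

Answer: 0 0 0 5 6 1 3 1 3 2 3 7 7 1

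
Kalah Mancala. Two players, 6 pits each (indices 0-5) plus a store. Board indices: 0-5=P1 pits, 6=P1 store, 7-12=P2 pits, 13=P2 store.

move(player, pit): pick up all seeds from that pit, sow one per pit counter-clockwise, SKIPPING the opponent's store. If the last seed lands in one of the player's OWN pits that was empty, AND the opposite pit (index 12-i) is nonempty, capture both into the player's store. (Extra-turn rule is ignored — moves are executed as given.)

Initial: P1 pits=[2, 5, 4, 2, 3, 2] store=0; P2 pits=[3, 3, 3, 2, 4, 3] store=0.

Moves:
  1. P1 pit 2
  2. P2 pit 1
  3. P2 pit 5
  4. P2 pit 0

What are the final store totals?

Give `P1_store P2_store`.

Answer: 1 1

Derivation:
Move 1: P1 pit2 -> P1=[2,5,0,3,4,3](1) P2=[3,3,3,2,4,3](0)
Move 2: P2 pit1 -> P1=[2,5,0,3,4,3](1) P2=[3,0,4,3,5,3](0)
Move 3: P2 pit5 -> P1=[3,6,0,3,4,3](1) P2=[3,0,4,3,5,0](1)
Move 4: P2 pit0 -> P1=[3,6,0,3,4,3](1) P2=[0,1,5,4,5,0](1)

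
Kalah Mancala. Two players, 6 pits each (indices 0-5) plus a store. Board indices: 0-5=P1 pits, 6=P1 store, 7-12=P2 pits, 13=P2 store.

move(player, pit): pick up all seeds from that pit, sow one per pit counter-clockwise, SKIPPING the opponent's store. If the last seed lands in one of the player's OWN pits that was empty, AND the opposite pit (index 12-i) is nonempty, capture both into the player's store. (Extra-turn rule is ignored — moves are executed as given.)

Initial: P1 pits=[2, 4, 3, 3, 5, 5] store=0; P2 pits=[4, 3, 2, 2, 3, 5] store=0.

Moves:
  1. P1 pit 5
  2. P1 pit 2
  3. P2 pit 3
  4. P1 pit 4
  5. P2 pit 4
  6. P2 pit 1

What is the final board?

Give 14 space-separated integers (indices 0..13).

Move 1: P1 pit5 -> P1=[2,4,3,3,5,0](1) P2=[5,4,3,3,3,5](0)
Move 2: P1 pit2 -> P1=[2,4,0,4,6,0](7) P2=[0,4,3,3,3,5](0)
Move 3: P2 pit3 -> P1=[2,4,0,4,6,0](7) P2=[0,4,3,0,4,6](1)
Move 4: P1 pit4 -> P1=[2,4,0,4,0,1](8) P2=[1,5,4,1,4,6](1)
Move 5: P2 pit4 -> P1=[3,5,0,4,0,1](8) P2=[1,5,4,1,0,7](2)
Move 6: P2 pit1 -> P1=[3,5,0,4,0,1](8) P2=[1,0,5,2,1,8](3)

Answer: 3 5 0 4 0 1 8 1 0 5 2 1 8 3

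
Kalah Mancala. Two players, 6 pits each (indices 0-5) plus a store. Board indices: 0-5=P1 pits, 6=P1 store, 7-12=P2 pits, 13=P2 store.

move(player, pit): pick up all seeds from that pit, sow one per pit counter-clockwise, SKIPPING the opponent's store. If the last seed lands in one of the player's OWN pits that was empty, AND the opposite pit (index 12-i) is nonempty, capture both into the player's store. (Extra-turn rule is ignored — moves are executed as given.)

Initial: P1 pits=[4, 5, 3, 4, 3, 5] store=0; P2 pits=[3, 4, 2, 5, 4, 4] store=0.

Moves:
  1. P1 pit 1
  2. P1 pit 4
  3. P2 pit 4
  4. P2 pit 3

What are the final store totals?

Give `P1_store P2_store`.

Answer: 2 2

Derivation:
Move 1: P1 pit1 -> P1=[4,0,4,5,4,6](1) P2=[3,4,2,5,4,4](0)
Move 2: P1 pit4 -> P1=[4,0,4,5,0,7](2) P2=[4,5,2,5,4,4](0)
Move 3: P2 pit4 -> P1=[5,1,4,5,0,7](2) P2=[4,5,2,5,0,5](1)
Move 4: P2 pit3 -> P1=[6,2,4,5,0,7](2) P2=[4,5,2,0,1,6](2)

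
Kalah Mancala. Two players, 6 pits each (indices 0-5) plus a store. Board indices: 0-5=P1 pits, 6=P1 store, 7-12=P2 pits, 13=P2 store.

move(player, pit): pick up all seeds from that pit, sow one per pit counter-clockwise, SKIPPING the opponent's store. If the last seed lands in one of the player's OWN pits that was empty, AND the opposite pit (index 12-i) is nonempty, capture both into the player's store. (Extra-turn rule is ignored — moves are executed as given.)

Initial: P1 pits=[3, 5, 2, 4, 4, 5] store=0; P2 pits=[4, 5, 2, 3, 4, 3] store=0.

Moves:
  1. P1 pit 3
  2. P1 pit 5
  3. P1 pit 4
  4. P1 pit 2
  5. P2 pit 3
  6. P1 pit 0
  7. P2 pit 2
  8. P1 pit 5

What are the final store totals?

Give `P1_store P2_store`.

Answer: 12 2

Derivation:
Move 1: P1 pit3 -> P1=[3,5,2,0,5,6](1) P2=[5,5,2,3,4,3](0)
Move 2: P1 pit5 -> P1=[3,5,2,0,5,0](2) P2=[6,6,3,4,5,3](0)
Move 3: P1 pit4 -> P1=[3,5,2,0,0,1](3) P2=[7,7,4,4,5,3](0)
Move 4: P1 pit2 -> P1=[3,5,0,1,0,1](11) P2=[7,0,4,4,5,3](0)
Move 5: P2 pit3 -> P1=[4,5,0,1,0,1](11) P2=[7,0,4,0,6,4](1)
Move 6: P1 pit0 -> P1=[0,6,1,2,1,1](11) P2=[7,0,4,0,6,4](1)
Move 7: P2 pit2 -> P1=[0,6,1,2,1,1](11) P2=[7,0,0,1,7,5](2)
Move 8: P1 pit5 -> P1=[0,6,1,2,1,0](12) P2=[7,0,0,1,7,5](2)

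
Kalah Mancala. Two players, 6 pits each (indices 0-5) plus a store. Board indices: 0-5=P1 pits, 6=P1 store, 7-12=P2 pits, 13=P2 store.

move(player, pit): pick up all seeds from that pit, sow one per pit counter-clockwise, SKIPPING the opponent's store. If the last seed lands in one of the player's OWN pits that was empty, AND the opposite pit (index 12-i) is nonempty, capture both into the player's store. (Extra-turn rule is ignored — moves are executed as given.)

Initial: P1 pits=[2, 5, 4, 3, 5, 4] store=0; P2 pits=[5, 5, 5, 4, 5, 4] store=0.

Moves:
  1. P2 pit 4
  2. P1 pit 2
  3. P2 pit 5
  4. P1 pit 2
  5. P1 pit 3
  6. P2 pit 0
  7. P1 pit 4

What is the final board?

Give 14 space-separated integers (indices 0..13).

Answer: 5 7 0 0 0 7 3 1 8 8 6 2 1 3

Derivation:
Move 1: P2 pit4 -> P1=[3,6,5,3,5,4](0) P2=[5,5,5,4,0,5](1)
Move 2: P1 pit2 -> P1=[3,6,0,4,6,5](1) P2=[6,5,5,4,0,5](1)
Move 3: P2 pit5 -> P1=[4,7,1,5,6,5](1) P2=[6,5,5,4,0,0](2)
Move 4: P1 pit2 -> P1=[4,7,0,6,6,5](1) P2=[6,5,5,4,0,0](2)
Move 5: P1 pit3 -> P1=[4,7,0,0,7,6](2) P2=[7,6,6,4,0,0](2)
Move 6: P2 pit0 -> P1=[5,7,0,0,7,6](2) P2=[0,7,7,5,1,1](3)
Move 7: P1 pit4 -> P1=[5,7,0,0,0,7](3) P2=[1,8,8,6,2,1](3)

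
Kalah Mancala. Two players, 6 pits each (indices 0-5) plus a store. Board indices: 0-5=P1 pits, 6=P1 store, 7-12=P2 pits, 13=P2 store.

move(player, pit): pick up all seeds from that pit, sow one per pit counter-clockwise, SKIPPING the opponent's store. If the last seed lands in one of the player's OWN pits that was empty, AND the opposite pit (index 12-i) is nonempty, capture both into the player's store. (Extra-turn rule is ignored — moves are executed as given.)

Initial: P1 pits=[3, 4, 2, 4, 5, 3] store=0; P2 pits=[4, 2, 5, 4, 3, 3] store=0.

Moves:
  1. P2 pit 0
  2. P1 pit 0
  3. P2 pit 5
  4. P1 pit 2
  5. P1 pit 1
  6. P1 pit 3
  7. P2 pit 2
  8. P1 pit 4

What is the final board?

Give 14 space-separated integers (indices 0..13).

Move 1: P2 pit0 -> P1=[3,4,2,4,5,3](0) P2=[0,3,6,5,4,3](0)
Move 2: P1 pit0 -> P1=[0,5,3,5,5,3](0) P2=[0,3,6,5,4,3](0)
Move 3: P2 pit5 -> P1=[1,6,3,5,5,3](0) P2=[0,3,6,5,4,0](1)
Move 4: P1 pit2 -> P1=[1,6,0,6,6,4](0) P2=[0,3,6,5,4,0](1)
Move 5: P1 pit1 -> P1=[1,0,1,7,7,5](1) P2=[1,3,6,5,4,0](1)
Move 6: P1 pit3 -> P1=[1,0,1,0,8,6](2) P2=[2,4,7,6,4,0](1)
Move 7: P2 pit2 -> P1=[2,1,2,0,8,6](2) P2=[2,4,0,7,5,1](2)
Move 8: P1 pit4 -> P1=[2,1,2,0,0,7](3) P2=[3,5,1,8,6,2](2)

Answer: 2 1 2 0 0 7 3 3 5 1 8 6 2 2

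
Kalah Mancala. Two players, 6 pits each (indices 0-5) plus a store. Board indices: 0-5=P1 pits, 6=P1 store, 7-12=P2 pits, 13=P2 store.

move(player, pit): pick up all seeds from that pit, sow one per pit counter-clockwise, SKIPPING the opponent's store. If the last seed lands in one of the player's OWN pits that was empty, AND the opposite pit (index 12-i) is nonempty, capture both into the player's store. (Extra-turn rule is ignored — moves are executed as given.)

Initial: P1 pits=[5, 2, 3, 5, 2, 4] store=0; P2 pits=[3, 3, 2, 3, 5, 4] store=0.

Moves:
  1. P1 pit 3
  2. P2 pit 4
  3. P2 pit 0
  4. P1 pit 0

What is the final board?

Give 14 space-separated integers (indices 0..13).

Move 1: P1 pit3 -> P1=[5,2,3,0,3,5](1) P2=[4,4,2,3,5,4](0)
Move 2: P2 pit4 -> P1=[6,3,4,0,3,5](1) P2=[4,4,2,3,0,5](1)
Move 3: P2 pit0 -> P1=[6,0,4,0,3,5](1) P2=[0,5,3,4,0,5](5)
Move 4: P1 pit0 -> P1=[0,1,5,1,4,6](2) P2=[0,5,3,4,0,5](5)

Answer: 0 1 5 1 4 6 2 0 5 3 4 0 5 5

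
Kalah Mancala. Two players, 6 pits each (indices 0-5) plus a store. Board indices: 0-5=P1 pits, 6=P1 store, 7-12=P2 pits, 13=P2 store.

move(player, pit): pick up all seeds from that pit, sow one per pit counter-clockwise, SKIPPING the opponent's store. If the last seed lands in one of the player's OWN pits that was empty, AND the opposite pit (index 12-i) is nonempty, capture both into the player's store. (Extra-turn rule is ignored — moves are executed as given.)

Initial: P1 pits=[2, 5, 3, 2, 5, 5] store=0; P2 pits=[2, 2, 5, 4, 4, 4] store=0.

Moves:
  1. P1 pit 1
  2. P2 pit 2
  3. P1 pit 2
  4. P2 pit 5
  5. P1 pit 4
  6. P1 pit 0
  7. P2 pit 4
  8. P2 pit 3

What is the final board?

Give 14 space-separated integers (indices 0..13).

Move 1: P1 pit1 -> P1=[2,0,4,3,6,6](1) P2=[2,2,5,4,4,4](0)
Move 2: P2 pit2 -> P1=[3,0,4,3,6,6](1) P2=[2,2,0,5,5,5](1)
Move 3: P1 pit2 -> P1=[3,0,0,4,7,7](2) P2=[2,2,0,5,5,5](1)
Move 4: P2 pit5 -> P1=[4,1,1,5,7,7](2) P2=[2,2,0,5,5,0](2)
Move 5: P1 pit4 -> P1=[4,1,1,5,0,8](3) P2=[3,3,1,6,6,0](2)
Move 6: P1 pit0 -> P1=[0,2,2,6,0,8](7) P2=[3,0,1,6,6,0](2)
Move 7: P2 pit4 -> P1=[1,3,3,7,0,8](7) P2=[3,0,1,6,0,1](3)
Move 8: P2 pit3 -> P1=[2,4,4,7,0,8](7) P2=[3,0,1,0,1,2](4)

Answer: 2 4 4 7 0 8 7 3 0 1 0 1 2 4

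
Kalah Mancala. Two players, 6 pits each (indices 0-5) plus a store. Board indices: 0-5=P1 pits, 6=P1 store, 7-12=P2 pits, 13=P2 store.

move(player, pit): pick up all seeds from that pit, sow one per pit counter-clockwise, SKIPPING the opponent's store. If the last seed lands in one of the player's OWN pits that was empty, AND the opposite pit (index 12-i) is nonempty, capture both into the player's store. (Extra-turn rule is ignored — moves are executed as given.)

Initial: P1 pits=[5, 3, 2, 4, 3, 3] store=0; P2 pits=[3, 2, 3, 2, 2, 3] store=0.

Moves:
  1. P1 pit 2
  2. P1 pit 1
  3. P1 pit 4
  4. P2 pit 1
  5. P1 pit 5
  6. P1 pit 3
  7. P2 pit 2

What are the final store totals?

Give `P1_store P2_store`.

Answer: 3 1

Derivation:
Move 1: P1 pit2 -> P1=[5,3,0,5,4,3](0) P2=[3,2,3,2,2,3](0)
Move 2: P1 pit1 -> P1=[5,0,1,6,5,3](0) P2=[3,2,3,2,2,3](0)
Move 3: P1 pit4 -> P1=[5,0,1,6,0,4](1) P2=[4,3,4,2,2,3](0)
Move 4: P2 pit1 -> P1=[5,0,1,6,0,4](1) P2=[4,0,5,3,3,3](0)
Move 5: P1 pit5 -> P1=[5,0,1,6,0,0](2) P2=[5,1,6,3,3,3](0)
Move 6: P1 pit3 -> P1=[5,0,1,0,1,1](3) P2=[6,2,7,3,3,3](0)
Move 7: P2 pit2 -> P1=[6,1,2,0,1,1](3) P2=[6,2,0,4,4,4](1)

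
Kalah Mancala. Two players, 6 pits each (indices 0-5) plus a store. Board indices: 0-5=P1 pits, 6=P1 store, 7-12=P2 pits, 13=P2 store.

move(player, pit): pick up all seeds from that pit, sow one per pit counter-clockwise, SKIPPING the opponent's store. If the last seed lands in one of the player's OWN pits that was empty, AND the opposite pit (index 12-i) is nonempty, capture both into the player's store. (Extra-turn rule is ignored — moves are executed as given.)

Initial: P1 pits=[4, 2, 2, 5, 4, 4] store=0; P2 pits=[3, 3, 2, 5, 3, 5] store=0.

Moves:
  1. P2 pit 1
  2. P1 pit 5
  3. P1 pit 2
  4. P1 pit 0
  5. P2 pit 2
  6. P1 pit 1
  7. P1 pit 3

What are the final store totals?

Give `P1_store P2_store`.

Move 1: P2 pit1 -> P1=[4,2,2,5,4,4](0) P2=[3,0,3,6,4,5](0)
Move 2: P1 pit5 -> P1=[4,2,2,5,4,0](1) P2=[4,1,4,6,4,5](0)
Move 3: P1 pit2 -> P1=[4,2,0,6,5,0](1) P2=[4,1,4,6,4,5](0)
Move 4: P1 pit0 -> P1=[0,3,1,7,6,0](1) P2=[4,1,4,6,4,5](0)
Move 5: P2 pit2 -> P1=[0,3,1,7,6,0](1) P2=[4,1,0,7,5,6](1)
Move 6: P1 pit1 -> P1=[0,0,2,8,7,0](1) P2=[4,1,0,7,5,6](1)
Move 7: P1 pit3 -> P1=[0,0,2,0,8,1](2) P2=[5,2,1,8,6,6](1)

Answer: 2 1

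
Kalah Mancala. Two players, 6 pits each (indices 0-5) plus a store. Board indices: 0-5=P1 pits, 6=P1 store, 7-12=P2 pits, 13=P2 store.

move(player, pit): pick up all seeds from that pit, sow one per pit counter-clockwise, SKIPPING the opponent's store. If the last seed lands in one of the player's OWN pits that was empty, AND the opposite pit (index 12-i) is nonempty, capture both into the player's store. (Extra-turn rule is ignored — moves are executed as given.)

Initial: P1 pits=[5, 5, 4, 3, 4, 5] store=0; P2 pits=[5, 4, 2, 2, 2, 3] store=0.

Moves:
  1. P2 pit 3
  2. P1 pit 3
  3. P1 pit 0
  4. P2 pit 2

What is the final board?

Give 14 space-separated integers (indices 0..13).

Answer: 0 6 5 1 6 7 1 5 4 0 1 4 4 0

Derivation:
Move 1: P2 pit3 -> P1=[5,5,4,3,4,5](0) P2=[5,4,2,0,3,4](0)
Move 2: P1 pit3 -> P1=[5,5,4,0,5,6](1) P2=[5,4,2,0,3,4](0)
Move 3: P1 pit0 -> P1=[0,6,5,1,6,7](1) P2=[5,4,2,0,3,4](0)
Move 4: P2 pit2 -> P1=[0,6,5,1,6,7](1) P2=[5,4,0,1,4,4](0)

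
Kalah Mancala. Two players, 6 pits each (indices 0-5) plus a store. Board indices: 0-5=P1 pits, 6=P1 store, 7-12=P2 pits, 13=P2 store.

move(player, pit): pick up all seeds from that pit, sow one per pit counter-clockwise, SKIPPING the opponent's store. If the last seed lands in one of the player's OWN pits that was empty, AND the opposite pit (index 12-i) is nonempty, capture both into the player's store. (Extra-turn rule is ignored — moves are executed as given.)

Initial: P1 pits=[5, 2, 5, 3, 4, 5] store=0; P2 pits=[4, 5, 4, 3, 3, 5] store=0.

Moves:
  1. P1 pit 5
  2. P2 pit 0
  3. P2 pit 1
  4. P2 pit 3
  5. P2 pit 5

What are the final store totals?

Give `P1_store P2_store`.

Move 1: P1 pit5 -> P1=[5,2,5,3,4,0](1) P2=[5,6,5,4,3,5](0)
Move 2: P2 pit0 -> P1=[5,2,5,3,4,0](1) P2=[0,7,6,5,4,6](0)
Move 3: P2 pit1 -> P1=[6,3,5,3,4,0](1) P2=[0,0,7,6,5,7](1)
Move 4: P2 pit3 -> P1=[7,4,6,3,4,0](1) P2=[0,0,7,0,6,8](2)
Move 5: P2 pit5 -> P1=[8,5,7,4,5,0](1) P2=[0,0,7,0,6,0](5)

Answer: 1 5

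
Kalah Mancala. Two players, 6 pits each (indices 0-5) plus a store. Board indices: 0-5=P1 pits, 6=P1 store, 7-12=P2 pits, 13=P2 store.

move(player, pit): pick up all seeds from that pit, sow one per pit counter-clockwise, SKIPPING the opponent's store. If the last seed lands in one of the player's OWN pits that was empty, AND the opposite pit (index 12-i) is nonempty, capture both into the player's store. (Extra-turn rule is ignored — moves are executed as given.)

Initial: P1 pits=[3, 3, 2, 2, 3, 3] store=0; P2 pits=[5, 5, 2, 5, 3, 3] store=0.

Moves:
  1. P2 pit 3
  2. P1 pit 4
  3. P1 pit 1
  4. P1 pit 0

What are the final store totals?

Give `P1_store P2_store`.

Move 1: P2 pit3 -> P1=[4,4,2,2,3,3](0) P2=[5,5,2,0,4,4](1)
Move 2: P1 pit4 -> P1=[4,4,2,2,0,4](1) P2=[6,5,2,0,4,4](1)
Move 3: P1 pit1 -> P1=[4,0,3,3,1,5](1) P2=[6,5,2,0,4,4](1)
Move 4: P1 pit0 -> P1=[0,1,4,4,2,5](1) P2=[6,5,2,0,4,4](1)

Answer: 1 1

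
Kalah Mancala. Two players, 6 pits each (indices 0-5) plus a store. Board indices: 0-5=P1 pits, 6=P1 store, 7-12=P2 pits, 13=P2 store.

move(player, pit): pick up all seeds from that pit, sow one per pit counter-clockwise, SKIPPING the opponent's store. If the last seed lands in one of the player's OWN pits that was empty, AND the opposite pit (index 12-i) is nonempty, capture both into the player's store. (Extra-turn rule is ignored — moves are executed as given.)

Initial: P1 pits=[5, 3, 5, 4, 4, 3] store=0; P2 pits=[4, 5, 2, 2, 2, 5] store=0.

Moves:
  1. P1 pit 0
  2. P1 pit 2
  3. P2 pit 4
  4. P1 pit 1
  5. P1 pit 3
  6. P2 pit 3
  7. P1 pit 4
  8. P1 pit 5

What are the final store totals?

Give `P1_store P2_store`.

Answer: 14 2

Derivation:
Move 1: P1 pit0 -> P1=[0,4,6,5,5,4](0) P2=[4,5,2,2,2,5](0)
Move 2: P1 pit2 -> P1=[0,4,0,6,6,5](1) P2=[5,6,2,2,2,5](0)
Move 3: P2 pit4 -> P1=[0,4,0,6,6,5](1) P2=[5,6,2,2,0,6](1)
Move 4: P1 pit1 -> P1=[0,0,1,7,7,6](1) P2=[5,6,2,2,0,6](1)
Move 5: P1 pit3 -> P1=[0,0,1,0,8,7](2) P2=[6,7,3,3,0,6](1)
Move 6: P2 pit3 -> P1=[0,0,1,0,8,7](2) P2=[6,7,3,0,1,7](2)
Move 7: P1 pit4 -> P1=[0,0,1,0,0,8](3) P2=[7,8,4,1,2,8](2)
Move 8: P1 pit5 -> P1=[0,0,1,0,0,0](14) P2=[8,9,5,2,3,0](2)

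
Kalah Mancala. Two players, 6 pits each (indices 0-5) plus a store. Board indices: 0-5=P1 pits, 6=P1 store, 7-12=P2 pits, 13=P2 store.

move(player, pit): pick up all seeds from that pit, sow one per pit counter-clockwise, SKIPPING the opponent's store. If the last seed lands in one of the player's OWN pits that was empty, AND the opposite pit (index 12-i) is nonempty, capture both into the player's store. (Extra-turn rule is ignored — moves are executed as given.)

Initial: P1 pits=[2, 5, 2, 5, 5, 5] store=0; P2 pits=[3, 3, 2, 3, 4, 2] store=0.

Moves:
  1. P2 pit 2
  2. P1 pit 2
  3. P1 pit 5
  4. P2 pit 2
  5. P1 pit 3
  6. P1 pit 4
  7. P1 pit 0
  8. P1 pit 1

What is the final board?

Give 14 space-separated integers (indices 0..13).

Move 1: P2 pit2 -> P1=[2,5,2,5,5,5](0) P2=[3,3,0,4,5,2](0)
Move 2: P1 pit2 -> P1=[2,5,0,6,6,5](0) P2=[3,3,0,4,5,2](0)
Move 3: P1 pit5 -> P1=[2,5,0,6,6,0](1) P2=[4,4,1,5,5,2](0)
Move 4: P2 pit2 -> P1=[2,5,0,6,6,0](1) P2=[4,4,0,6,5,2](0)
Move 5: P1 pit3 -> P1=[2,5,0,0,7,1](2) P2=[5,5,1,6,5,2](0)
Move 6: P1 pit4 -> P1=[2,5,0,0,0,2](3) P2=[6,6,2,7,6,2](0)
Move 7: P1 pit0 -> P1=[0,6,0,0,0,2](11) P2=[6,6,2,0,6,2](0)
Move 8: P1 pit1 -> P1=[0,0,1,1,1,3](12) P2=[7,6,2,0,6,2](0)

Answer: 0 0 1 1 1 3 12 7 6 2 0 6 2 0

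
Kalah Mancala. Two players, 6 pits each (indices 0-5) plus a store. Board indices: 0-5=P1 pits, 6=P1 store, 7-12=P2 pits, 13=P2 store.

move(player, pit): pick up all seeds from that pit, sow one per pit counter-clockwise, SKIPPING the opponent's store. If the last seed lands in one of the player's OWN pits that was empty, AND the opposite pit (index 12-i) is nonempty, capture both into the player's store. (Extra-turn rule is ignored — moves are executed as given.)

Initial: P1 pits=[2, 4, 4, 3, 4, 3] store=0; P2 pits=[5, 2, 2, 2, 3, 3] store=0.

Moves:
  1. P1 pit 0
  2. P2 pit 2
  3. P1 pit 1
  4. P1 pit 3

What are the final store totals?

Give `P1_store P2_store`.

Move 1: P1 pit0 -> P1=[0,5,5,3,4,3](0) P2=[5,2,2,2,3,3](0)
Move 2: P2 pit2 -> P1=[0,5,5,3,4,3](0) P2=[5,2,0,3,4,3](0)
Move 3: P1 pit1 -> P1=[0,0,6,4,5,4](1) P2=[5,2,0,3,4,3](0)
Move 4: P1 pit3 -> P1=[0,0,6,0,6,5](2) P2=[6,2,0,3,4,3](0)

Answer: 2 0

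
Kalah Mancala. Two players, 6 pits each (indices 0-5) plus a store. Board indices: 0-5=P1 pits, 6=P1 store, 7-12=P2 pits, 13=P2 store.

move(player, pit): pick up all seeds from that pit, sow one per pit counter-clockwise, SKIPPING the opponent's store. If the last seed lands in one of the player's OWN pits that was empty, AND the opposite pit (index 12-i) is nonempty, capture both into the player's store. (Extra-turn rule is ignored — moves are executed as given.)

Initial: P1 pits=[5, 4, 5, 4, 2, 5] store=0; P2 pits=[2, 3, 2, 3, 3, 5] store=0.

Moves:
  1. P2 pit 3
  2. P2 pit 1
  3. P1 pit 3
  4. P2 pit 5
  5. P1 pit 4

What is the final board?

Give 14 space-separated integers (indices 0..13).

Move 1: P2 pit3 -> P1=[5,4,5,4,2,5](0) P2=[2,3,2,0,4,6](1)
Move 2: P2 pit1 -> P1=[5,4,5,4,2,5](0) P2=[2,0,3,1,5,6](1)
Move 3: P1 pit3 -> P1=[5,4,5,0,3,6](1) P2=[3,0,3,1,5,6](1)
Move 4: P2 pit5 -> P1=[6,5,6,1,4,6](1) P2=[3,0,3,1,5,0](2)
Move 5: P1 pit4 -> P1=[6,5,6,1,0,7](2) P2=[4,1,3,1,5,0](2)

Answer: 6 5 6 1 0 7 2 4 1 3 1 5 0 2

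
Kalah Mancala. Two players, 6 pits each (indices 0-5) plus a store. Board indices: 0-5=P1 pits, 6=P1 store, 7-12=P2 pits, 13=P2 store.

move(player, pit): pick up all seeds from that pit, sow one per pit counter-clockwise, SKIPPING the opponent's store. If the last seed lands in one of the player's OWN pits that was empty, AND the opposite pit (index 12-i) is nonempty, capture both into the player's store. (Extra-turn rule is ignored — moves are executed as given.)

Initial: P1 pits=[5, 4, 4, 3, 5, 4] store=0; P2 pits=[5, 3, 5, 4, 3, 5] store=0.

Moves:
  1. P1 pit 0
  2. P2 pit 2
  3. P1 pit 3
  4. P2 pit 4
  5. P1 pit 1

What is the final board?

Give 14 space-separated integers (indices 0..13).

Answer: 2 0 6 1 8 7 2 7 3 0 5 0 7 2

Derivation:
Move 1: P1 pit0 -> P1=[0,5,5,4,6,5](0) P2=[5,3,5,4,3,5](0)
Move 2: P2 pit2 -> P1=[1,5,5,4,6,5](0) P2=[5,3,0,5,4,6](1)
Move 3: P1 pit3 -> P1=[1,5,5,0,7,6](1) P2=[6,3,0,5,4,6](1)
Move 4: P2 pit4 -> P1=[2,6,5,0,7,6](1) P2=[6,3,0,5,0,7](2)
Move 5: P1 pit1 -> P1=[2,0,6,1,8,7](2) P2=[7,3,0,5,0,7](2)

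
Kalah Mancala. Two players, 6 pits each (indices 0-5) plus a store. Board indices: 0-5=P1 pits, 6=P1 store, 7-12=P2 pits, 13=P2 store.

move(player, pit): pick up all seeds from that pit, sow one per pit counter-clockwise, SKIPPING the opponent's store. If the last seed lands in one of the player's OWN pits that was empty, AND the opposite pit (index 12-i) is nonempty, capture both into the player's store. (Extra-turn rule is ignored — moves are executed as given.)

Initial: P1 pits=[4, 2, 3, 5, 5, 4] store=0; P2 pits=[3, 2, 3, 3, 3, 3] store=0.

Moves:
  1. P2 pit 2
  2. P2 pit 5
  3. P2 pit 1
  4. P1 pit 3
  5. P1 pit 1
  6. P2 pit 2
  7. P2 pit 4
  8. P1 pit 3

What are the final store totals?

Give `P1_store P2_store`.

Move 1: P2 pit2 -> P1=[4,2,3,5,5,4](0) P2=[3,2,0,4,4,4](0)
Move 2: P2 pit5 -> P1=[5,3,4,5,5,4](0) P2=[3,2,0,4,4,0](1)
Move 3: P2 pit1 -> P1=[5,3,4,5,5,4](0) P2=[3,0,1,5,4,0](1)
Move 4: P1 pit3 -> P1=[5,3,4,0,6,5](1) P2=[4,1,1,5,4,0](1)
Move 5: P1 pit1 -> P1=[5,0,5,1,7,5](1) P2=[4,1,1,5,4,0](1)
Move 6: P2 pit2 -> P1=[5,0,5,1,7,5](1) P2=[4,1,0,6,4,0](1)
Move 7: P2 pit4 -> P1=[6,1,5,1,7,5](1) P2=[4,1,0,6,0,1](2)
Move 8: P1 pit3 -> P1=[6,1,5,0,8,5](1) P2=[4,1,0,6,0,1](2)

Answer: 1 2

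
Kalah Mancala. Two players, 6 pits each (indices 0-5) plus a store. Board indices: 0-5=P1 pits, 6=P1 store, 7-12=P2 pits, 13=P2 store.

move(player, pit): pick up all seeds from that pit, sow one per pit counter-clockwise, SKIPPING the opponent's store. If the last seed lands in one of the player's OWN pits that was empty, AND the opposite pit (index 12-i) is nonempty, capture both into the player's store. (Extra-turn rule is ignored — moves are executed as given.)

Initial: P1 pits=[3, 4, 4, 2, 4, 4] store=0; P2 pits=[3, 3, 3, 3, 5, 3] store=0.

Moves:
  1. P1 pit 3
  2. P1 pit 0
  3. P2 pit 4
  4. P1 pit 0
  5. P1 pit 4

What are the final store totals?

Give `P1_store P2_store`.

Move 1: P1 pit3 -> P1=[3,4,4,0,5,5](0) P2=[3,3,3,3,5,3](0)
Move 2: P1 pit0 -> P1=[0,5,5,0,5,5](4) P2=[3,3,0,3,5,3](0)
Move 3: P2 pit4 -> P1=[1,6,6,0,5,5](4) P2=[3,3,0,3,0,4](1)
Move 4: P1 pit0 -> P1=[0,7,6,0,5,5](4) P2=[3,3,0,3,0,4](1)
Move 5: P1 pit4 -> P1=[0,7,6,0,0,6](5) P2=[4,4,1,3,0,4](1)

Answer: 5 1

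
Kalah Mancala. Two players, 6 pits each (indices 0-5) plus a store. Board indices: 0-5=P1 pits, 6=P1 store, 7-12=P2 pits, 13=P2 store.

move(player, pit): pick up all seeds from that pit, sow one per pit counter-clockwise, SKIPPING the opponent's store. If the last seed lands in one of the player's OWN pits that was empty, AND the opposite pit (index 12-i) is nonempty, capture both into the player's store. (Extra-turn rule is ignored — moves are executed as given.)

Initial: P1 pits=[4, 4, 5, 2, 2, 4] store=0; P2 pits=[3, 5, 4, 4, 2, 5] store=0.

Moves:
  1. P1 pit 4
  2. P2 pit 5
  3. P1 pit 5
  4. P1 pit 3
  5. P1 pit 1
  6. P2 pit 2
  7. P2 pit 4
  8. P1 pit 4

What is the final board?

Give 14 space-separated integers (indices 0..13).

Move 1: P1 pit4 -> P1=[4,4,5,2,0,5](1) P2=[3,5,4,4,2,5](0)
Move 2: P2 pit5 -> P1=[5,5,6,3,0,5](1) P2=[3,5,4,4,2,0](1)
Move 3: P1 pit5 -> P1=[5,5,6,3,0,0](2) P2=[4,6,5,5,2,0](1)
Move 4: P1 pit3 -> P1=[5,5,6,0,1,1](3) P2=[4,6,5,5,2,0](1)
Move 5: P1 pit1 -> P1=[5,0,7,1,2,2](4) P2=[4,6,5,5,2,0](1)
Move 6: P2 pit2 -> P1=[6,0,7,1,2,2](4) P2=[4,6,0,6,3,1](2)
Move 7: P2 pit4 -> P1=[7,0,7,1,2,2](4) P2=[4,6,0,6,0,2](3)
Move 8: P1 pit4 -> P1=[7,0,7,1,0,3](5) P2=[4,6,0,6,0,2](3)

Answer: 7 0 7 1 0 3 5 4 6 0 6 0 2 3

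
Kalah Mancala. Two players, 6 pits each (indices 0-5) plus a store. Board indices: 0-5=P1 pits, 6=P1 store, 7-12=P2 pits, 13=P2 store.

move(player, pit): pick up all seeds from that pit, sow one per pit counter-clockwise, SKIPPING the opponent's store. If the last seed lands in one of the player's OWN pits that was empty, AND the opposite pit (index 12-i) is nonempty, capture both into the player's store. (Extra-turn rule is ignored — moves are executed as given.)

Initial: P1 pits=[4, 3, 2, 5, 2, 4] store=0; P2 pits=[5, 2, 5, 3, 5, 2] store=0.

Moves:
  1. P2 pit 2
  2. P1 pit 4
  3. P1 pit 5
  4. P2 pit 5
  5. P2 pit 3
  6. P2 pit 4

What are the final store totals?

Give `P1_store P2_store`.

Move 1: P2 pit2 -> P1=[5,3,2,5,2,4](0) P2=[5,2,0,4,6,3](1)
Move 2: P1 pit4 -> P1=[5,3,2,5,0,5](1) P2=[5,2,0,4,6,3](1)
Move 3: P1 pit5 -> P1=[5,3,2,5,0,0](2) P2=[6,3,1,5,6,3](1)
Move 4: P2 pit5 -> P1=[6,4,2,5,0,0](2) P2=[6,3,1,5,6,0](2)
Move 5: P2 pit3 -> P1=[7,5,2,5,0,0](2) P2=[6,3,1,0,7,1](3)
Move 6: P2 pit4 -> P1=[8,6,3,6,1,0](2) P2=[6,3,1,0,0,2](4)

Answer: 2 4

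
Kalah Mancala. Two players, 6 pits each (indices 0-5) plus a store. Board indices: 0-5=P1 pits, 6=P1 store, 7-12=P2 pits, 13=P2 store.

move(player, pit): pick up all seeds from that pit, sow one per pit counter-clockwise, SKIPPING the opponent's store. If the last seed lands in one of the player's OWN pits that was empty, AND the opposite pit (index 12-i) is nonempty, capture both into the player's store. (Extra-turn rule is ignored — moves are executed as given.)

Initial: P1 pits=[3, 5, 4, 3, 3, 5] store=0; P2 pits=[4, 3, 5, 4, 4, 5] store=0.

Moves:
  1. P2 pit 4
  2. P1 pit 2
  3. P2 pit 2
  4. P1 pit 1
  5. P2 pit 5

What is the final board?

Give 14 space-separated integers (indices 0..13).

Answer: 6 1 2 6 6 8 2 5 3 0 5 1 0 3

Derivation:
Move 1: P2 pit4 -> P1=[4,6,4,3,3,5](0) P2=[4,3,5,4,0,6](1)
Move 2: P1 pit2 -> P1=[4,6,0,4,4,6](1) P2=[4,3,5,4,0,6](1)
Move 3: P2 pit2 -> P1=[5,6,0,4,4,6](1) P2=[4,3,0,5,1,7](2)
Move 4: P1 pit1 -> P1=[5,0,1,5,5,7](2) P2=[5,3,0,5,1,7](2)
Move 5: P2 pit5 -> P1=[6,1,2,6,6,8](2) P2=[5,3,0,5,1,0](3)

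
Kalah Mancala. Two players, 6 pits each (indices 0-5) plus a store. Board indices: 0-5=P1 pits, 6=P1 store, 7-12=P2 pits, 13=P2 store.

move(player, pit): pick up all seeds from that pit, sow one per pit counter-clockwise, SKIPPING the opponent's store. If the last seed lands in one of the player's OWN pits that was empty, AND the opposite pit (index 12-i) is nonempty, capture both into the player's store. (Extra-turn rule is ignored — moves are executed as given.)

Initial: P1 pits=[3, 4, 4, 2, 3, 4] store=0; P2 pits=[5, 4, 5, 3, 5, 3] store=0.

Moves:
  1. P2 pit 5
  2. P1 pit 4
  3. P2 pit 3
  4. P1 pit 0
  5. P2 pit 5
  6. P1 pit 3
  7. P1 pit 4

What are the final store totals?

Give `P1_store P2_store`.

Move 1: P2 pit5 -> P1=[4,5,4,2,3,4](0) P2=[5,4,5,3,5,0](1)
Move 2: P1 pit4 -> P1=[4,5,4,2,0,5](1) P2=[6,4,5,3,5,0](1)
Move 3: P2 pit3 -> P1=[4,5,4,2,0,5](1) P2=[6,4,5,0,6,1](2)
Move 4: P1 pit0 -> P1=[0,6,5,3,0,5](6) P2=[6,0,5,0,6,1](2)
Move 5: P2 pit5 -> P1=[0,6,5,3,0,5](6) P2=[6,0,5,0,6,0](3)
Move 6: P1 pit3 -> P1=[0,6,5,0,1,6](7) P2=[6,0,5,0,6,0](3)
Move 7: P1 pit4 -> P1=[0,6,5,0,0,7](7) P2=[6,0,5,0,6,0](3)

Answer: 7 3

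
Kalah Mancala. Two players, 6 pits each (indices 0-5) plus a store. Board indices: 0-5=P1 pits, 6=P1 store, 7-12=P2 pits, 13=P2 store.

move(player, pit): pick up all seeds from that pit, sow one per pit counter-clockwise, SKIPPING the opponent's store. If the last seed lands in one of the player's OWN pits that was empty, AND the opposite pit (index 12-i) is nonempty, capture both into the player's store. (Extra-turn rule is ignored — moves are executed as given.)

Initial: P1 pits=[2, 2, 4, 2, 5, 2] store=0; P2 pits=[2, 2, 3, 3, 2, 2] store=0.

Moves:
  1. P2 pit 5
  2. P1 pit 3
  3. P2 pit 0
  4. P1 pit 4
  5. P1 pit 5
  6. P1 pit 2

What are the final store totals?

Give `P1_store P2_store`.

Answer: 3 1

Derivation:
Move 1: P2 pit5 -> P1=[3,2,4,2,5,2](0) P2=[2,2,3,3,2,0](1)
Move 2: P1 pit3 -> P1=[3,2,4,0,6,3](0) P2=[2,2,3,3,2,0](1)
Move 3: P2 pit0 -> P1=[3,2,4,0,6,3](0) P2=[0,3,4,3,2,0](1)
Move 4: P1 pit4 -> P1=[3,2,4,0,0,4](1) P2=[1,4,5,4,2,0](1)
Move 5: P1 pit5 -> P1=[3,2,4,0,0,0](2) P2=[2,5,6,4,2,0](1)
Move 6: P1 pit2 -> P1=[3,2,0,1,1,1](3) P2=[2,5,6,4,2,0](1)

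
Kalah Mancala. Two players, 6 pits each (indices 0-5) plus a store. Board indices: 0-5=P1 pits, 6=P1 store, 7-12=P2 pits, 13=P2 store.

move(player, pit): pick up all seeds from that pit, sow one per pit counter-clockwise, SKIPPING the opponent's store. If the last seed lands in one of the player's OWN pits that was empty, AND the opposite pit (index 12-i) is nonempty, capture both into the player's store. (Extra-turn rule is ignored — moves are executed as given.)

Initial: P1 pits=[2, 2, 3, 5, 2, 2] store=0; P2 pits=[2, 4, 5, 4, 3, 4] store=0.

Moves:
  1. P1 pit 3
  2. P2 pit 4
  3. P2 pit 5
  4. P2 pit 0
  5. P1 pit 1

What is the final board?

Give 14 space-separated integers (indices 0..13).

Answer: 4 0 5 2 4 3 1 0 6 6 5 0 0 2

Derivation:
Move 1: P1 pit3 -> P1=[2,2,3,0,3,3](1) P2=[3,5,5,4,3,4](0)
Move 2: P2 pit4 -> P1=[3,2,3,0,3,3](1) P2=[3,5,5,4,0,5](1)
Move 3: P2 pit5 -> P1=[4,3,4,1,3,3](1) P2=[3,5,5,4,0,0](2)
Move 4: P2 pit0 -> P1=[4,3,4,1,3,3](1) P2=[0,6,6,5,0,0](2)
Move 5: P1 pit1 -> P1=[4,0,5,2,4,3](1) P2=[0,6,6,5,0,0](2)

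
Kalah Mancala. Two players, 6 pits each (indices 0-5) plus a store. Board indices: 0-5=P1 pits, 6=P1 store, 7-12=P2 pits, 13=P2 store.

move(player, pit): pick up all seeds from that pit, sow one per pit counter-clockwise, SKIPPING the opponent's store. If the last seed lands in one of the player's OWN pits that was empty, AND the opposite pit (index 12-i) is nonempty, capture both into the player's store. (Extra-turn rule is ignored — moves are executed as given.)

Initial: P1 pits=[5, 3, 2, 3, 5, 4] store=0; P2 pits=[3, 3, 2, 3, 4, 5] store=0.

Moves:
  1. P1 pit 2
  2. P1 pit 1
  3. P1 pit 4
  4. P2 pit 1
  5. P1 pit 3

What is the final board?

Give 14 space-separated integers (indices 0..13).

Move 1: P1 pit2 -> P1=[5,3,0,4,6,4](0) P2=[3,3,2,3,4,5](0)
Move 2: P1 pit1 -> P1=[5,0,1,5,7,4](0) P2=[3,3,2,3,4,5](0)
Move 3: P1 pit4 -> P1=[5,0,1,5,0,5](1) P2=[4,4,3,4,5,5](0)
Move 4: P2 pit1 -> P1=[5,0,1,5,0,5](1) P2=[4,0,4,5,6,6](0)
Move 5: P1 pit3 -> P1=[5,0,1,0,1,6](2) P2=[5,1,4,5,6,6](0)

Answer: 5 0 1 0 1 6 2 5 1 4 5 6 6 0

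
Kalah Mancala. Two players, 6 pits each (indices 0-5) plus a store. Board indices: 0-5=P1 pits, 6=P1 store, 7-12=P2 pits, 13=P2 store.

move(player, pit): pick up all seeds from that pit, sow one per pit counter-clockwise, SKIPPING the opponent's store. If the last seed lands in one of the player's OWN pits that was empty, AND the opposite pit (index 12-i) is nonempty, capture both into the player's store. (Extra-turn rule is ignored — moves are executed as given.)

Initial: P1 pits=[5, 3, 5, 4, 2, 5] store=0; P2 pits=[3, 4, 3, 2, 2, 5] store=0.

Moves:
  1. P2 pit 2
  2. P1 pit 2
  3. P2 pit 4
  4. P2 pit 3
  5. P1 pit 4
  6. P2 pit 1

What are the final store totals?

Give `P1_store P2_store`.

Move 1: P2 pit2 -> P1=[5,3,5,4,2,5](0) P2=[3,4,0,3,3,6](0)
Move 2: P1 pit2 -> P1=[5,3,0,5,3,6](1) P2=[4,4,0,3,3,6](0)
Move 3: P2 pit4 -> P1=[6,3,0,5,3,6](1) P2=[4,4,0,3,0,7](1)
Move 4: P2 pit3 -> P1=[6,3,0,5,3,6](1) P2=[4,4,0,0,1,8](2)
Move 5: P1 pit4 -> P1=[6,3,0,5,0,7](2) P2=[5,4,0,0,1,8](2)
Move 6: P2 pit1 -> P1=[6,3,0,5,0,7](2) P2=[5,0,1,1,2,9](2)

Answer: 2 2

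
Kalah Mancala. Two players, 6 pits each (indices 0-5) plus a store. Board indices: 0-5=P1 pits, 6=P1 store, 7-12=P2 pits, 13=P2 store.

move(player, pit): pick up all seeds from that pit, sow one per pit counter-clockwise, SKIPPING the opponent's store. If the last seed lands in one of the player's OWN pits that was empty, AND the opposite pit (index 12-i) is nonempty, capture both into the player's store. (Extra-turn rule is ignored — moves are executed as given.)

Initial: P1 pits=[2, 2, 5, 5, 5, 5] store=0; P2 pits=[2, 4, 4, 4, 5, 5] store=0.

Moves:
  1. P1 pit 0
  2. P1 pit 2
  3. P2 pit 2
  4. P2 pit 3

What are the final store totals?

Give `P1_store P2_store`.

Move 1: P1 pit0 -> P1=[0,3,6,5,5,5](0) P2=[2,4,4,4,5,5](0)
Move 2: P1 pit2 -> P1=[0,3,0,6,6,6](1) P2=[3,5,4,4,5,5](0)
Move 3: P2 pit2 -> P1=[0,3,0,6,6,6](1) P2=[3,5,0,5,6,6](1)
Move 4: P2 pit3 -> P1=[1,4,0,6,6,6](1) P2=[3,5,0,0,7,7](2)

Answer: 1 2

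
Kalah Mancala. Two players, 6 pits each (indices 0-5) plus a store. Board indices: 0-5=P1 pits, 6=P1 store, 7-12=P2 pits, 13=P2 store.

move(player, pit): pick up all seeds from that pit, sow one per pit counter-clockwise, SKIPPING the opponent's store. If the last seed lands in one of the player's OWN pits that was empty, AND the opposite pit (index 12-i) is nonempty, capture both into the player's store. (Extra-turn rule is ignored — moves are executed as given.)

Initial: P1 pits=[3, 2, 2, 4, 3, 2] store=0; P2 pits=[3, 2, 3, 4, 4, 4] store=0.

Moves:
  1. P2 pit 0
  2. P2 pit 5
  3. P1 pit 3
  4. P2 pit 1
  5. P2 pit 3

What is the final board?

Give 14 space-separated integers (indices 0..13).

Move 1: P2 pit0 -> P1=[3,2,2,4,3,2](0) P2=[0,3,4,5,4,4](0)
Move 2: P2 pit5 -> P1=[4,3,3,4,3,2](0) P2=[0,3,4,5,4,0](1)
Move 3: P1 pit3 -> P1=[4,3,3,0,4,3](1) P2=[1,3,4,5,4,0](1)
Move 4: P2 pit1 -> P1=[4,3,3,0,4,3](1) P2=[1,0,5,6,5,0](1)
Move 5: P2 pit3 -> P1=[5,4,4,0,4,3](1) P2=[1,0,5,0,6,1](2)

Answer: 5 4 4 0 4 3 1 1 0 5 0 6 1 2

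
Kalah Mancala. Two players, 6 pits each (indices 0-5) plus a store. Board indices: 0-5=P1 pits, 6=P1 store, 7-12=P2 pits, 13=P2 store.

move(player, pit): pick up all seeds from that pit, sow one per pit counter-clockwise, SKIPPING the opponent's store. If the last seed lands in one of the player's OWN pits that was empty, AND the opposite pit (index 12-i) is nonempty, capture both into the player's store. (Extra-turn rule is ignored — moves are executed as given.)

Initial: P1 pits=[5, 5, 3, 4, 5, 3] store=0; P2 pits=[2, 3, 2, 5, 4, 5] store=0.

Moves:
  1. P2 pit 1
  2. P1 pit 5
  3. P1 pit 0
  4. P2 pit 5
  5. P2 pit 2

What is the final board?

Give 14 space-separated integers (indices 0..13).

Move 1: P2 pit1 -> P1=[5,5,3,4,5,3](0) P2=[2,0,3,6,5,5](0)
Move 2: P1 pit5 -> P1=[5,5,3,4,5,0](1) P2=[3,1,3,6,5,5](0)
Move 3: P1 pit0 -> P1=[0,6,4,5,6,0](5) P2=[0,1,3,6,5,5](0)
Move 4: P2 pit5 -> P1=[1,7,5,6,6,0](5) P2=[0,1,3,6,5,0](1)
Move 5: P2 pit2 -> P1=[0,7,5,6,6,0](5) P2=[0,1,0,7,6,0](3)

Answer: 0 7 5 6 6 0 5 0 1 0 7 6 0 3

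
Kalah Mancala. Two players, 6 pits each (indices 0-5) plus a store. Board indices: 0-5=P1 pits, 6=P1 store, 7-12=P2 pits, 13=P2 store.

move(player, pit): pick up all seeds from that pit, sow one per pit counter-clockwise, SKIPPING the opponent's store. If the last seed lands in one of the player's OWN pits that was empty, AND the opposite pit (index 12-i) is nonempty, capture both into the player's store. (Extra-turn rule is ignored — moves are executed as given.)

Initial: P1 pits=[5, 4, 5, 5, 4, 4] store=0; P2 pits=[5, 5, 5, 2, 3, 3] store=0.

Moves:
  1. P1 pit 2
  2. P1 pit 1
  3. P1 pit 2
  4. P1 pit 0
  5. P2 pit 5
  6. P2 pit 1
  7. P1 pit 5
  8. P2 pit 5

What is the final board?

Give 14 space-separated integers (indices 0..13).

Answer: 2 2 1 9 7 0 2 7 1 7 4 5 0 3

Derivation:
Move 1: P1 pit2 -> P1=[5,4,0,6,5,5](1) P2=[6,5,5,2,3,3](0)
Move 2: P1 pit1 -> P1=[5,0,1,7,6,6](1) P2=[6,5,5,2,3,3](0)
Move 3: P1 pit2 -> P1=[5,0,0,8,6,6](1) P2=[6,5,5,2,3,3](0)
Move 4: P1 pit0 -> P1=[0,1,1,9,7,7](1) P2=[6,5,5,2,3,3](0)
Move 5: P2 pit5 -> P1=[1,2,1,9,7,7](1) P2=[6,5,5,2,3,0](1)
Move 6: P2 pit1 -> P1=[1,2,1,9,7,7](1) P2=[6,0,6,3,4,1](2)
Move 7: P1 pit5 -> P1=[1,2,1,9,7,0](2) P2=[7,1,7,4,5,2](2)
Move 8: P2 pit5 -> P1=[2,2,1,9,7,0](2) P2=[7,1,7,4,5,0](3)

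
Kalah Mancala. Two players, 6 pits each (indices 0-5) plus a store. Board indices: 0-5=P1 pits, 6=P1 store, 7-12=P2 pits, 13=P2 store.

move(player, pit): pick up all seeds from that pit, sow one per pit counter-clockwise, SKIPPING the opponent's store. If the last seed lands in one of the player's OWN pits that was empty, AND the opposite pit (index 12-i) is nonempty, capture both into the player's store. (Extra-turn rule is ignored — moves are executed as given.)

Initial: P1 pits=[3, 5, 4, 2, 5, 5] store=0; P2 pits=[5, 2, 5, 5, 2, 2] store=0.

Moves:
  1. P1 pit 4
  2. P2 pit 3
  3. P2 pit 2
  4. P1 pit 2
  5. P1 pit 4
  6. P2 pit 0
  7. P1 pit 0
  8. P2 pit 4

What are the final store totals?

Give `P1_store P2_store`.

Move 1: P1 pit4 -> P1=[3,5,4,2,0,6](1) P2=[6,3,6,5,2,2](0)
Move 2: P2 pit3 -> P1=[4,6,4,2,0,6](1) P2=[6,3,6,0,3,3](1)
Move 3: P2 pit2 -> P1=[5,7,4,2,0,6](1) P2=[6,3,0,1,4,4](2)
Move 4: P1 pit2 -> P1=[5,7,0,3,1,7](2) P2=[6,3,0,1,4,4](2)
Move 5: P1 pit4 -> P1=[5,7,0,3,0,8](2) P2=[6,3,0,1,4,4](2)
Move 6: P2 pit0 -> P1=[5,7,0,3,0,8](2) P2=[0,4,1,2,5,5](3)
Move 7: P1 pit0 -> P1=[0,8,1,4,1,9](2) P2=[0,4,1,2,5,5](3)
Move 8: P2 pit4 -> P1=[1,9,2,4,1,9](2) P2=[0,4,1,2,0,6](4)

Answer: 2 4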